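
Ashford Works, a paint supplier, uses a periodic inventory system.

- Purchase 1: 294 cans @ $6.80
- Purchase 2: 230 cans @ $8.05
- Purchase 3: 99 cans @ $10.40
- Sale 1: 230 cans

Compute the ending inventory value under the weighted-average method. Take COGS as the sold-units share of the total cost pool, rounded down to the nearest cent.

Sale 1, sell 230: 230/623 × $4,880.30 → $1,801.71
Ending inventory (cost pool remaining) = $3,078.59

Ending inventory = $3,078.59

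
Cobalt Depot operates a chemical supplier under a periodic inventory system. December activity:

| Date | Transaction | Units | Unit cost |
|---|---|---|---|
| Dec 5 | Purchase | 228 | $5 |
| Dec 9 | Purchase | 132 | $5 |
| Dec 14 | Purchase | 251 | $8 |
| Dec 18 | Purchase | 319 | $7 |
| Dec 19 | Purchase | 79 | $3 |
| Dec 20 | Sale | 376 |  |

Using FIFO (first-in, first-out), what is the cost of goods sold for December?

COGS = $1,928

Dec 20, 376 sold [FIFO — oldest first]: 228 @ $5 + 132 @ $5 + 16 @ $8 = $1,928
Ending inventory: 235 @ $8 + 319 @ $7 + 79 @ $3 = $4,350
Check: goods available $6,278 = COGS $1,928 + ending $4,350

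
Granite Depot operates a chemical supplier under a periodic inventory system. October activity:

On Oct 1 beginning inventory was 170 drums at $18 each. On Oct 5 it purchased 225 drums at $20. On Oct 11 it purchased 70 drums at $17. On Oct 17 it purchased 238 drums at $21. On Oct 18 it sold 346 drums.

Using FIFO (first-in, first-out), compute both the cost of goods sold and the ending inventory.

COGS = $6,580; ending inventory = $7,168

Oct 18, 346 sold [FIFO — oldest first]: 170 @ $18 + 176 @ $20 = $6,580
Ending inventory: 49 @ $20 + 70 @ $17 + 238 @ $21 = $7,168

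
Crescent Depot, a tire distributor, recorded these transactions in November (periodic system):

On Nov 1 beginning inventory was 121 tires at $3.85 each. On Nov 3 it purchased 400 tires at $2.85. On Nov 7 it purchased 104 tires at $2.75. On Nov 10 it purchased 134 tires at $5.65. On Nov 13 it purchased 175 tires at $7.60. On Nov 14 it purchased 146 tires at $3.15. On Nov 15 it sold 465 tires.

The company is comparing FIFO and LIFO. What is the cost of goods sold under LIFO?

FIFO COGS: 121 @ $3.85 + 344 @ $2.85 = $1,446.25
LIFO COGS: 146 @ $3.15 + 175 @ $7.60 + 134 @ $5.65 + 10 @ $2.75 = $2,574.50

COGS = $2,574.50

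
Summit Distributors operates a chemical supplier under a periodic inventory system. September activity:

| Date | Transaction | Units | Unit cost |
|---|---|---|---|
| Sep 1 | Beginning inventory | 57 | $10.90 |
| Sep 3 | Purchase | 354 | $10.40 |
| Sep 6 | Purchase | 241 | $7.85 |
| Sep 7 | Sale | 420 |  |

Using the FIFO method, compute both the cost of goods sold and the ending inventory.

COGS = $4,373.55; ending inventory = $1,821.20

Sep 7, 420 sold [FIFO — oldest first]: 57 @ $10.90 + 354 @ $10.40 + 9 @ $7.85 = $4,373.55
Ending inventory: 232 @ $7.85 = $1,821.20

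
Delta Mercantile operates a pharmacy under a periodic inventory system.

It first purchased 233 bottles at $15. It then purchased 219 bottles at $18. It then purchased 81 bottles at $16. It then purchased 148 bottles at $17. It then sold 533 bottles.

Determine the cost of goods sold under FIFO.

COGS = $8,733

Sale 1 (533) [FIFO — oldest first]: 233 @ $15 + 219 @ $18 + 81 @ $16 = $8,733
Ending inventory: 148 @ $17 = $2,516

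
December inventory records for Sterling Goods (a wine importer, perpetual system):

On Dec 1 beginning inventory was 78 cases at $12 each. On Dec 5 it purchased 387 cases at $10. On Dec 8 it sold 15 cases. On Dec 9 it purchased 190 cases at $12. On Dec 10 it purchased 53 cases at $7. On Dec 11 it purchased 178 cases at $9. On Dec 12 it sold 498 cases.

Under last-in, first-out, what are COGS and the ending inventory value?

COGS = $5,173; ending inventory = $3,886

Dec 8, 15 sold [LIFO — newest first]: 15 @ $10 = $150
Dec 12, 498 sold [LIFO — newest first]: 178 @ $9 + 53 @ $7 + 190 @ $12 + 77 @ $10 = $5,023
Total COGS = $150 + $5,023 = $5,173
Ending inventory: 78 @ $12 + 295 @ $10 = $3,886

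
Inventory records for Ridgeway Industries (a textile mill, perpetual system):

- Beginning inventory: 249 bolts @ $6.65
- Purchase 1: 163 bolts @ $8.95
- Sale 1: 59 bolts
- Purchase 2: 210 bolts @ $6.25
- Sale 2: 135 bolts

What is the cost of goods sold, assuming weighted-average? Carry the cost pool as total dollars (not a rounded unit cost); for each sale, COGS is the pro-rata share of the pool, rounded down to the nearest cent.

After Beginning: 249 on hand, pool $1,655.85 (≈ $6.6500 each)
After Purchase 1: 412 on hand, pool $3,114.70 (≈ $7.5600 each)
Sale 1, sell 59: 59/412 × $3,114.70 → $446.03
After Purchase 2: 563 on hand, pool $3,981.17 (≈ $7.0713 each)
Sale 2, sell 135: 135/563 × $3,981.17 → $954.63
Total COGS = $446.03 + $954.63 = $1,400.66
Ending inventory (cost pool remaining) = $3,026.54
Check: goods available $4,427.20 = COGS $1,400.66 + ending $3,026.54

COGS = $1,400.66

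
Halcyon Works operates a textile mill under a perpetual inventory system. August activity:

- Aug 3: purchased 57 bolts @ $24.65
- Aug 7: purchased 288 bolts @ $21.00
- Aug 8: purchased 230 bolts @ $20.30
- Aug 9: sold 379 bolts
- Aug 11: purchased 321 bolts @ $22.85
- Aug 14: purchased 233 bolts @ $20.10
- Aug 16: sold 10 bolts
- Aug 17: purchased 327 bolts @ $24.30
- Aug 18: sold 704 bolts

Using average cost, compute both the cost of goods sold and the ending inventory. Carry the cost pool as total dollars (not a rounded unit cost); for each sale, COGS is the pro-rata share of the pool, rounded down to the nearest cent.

After Aug 3: 57 on hand, pool $1,405.05 (≈ $24.6500 each)
After Aug 7: 345 on hand, pool $7,453.05 (≈ $21.6030 each)
After Aug 8: 575 on hand, pool $12,122.05 (≈ $21.0818 each)
Aug 9, sell 379: 379/575 × $12,122.05 → $7,990.01
After Aug 11: 517 on hand, pool $11,466.89 (≈ $22.1797 each)
After Aug 14: 750 on hand, pool $16,150.19 (≈ $21.5336 each)
Aug 16, sell 10: 10/750 × $16,150.19 → $215.33
After Aug 17: 1067 on hand, pool $23,880.96 (≈ $22.3814 each)
Aug 18, sell 704: 704/1067 × $23,880.96 → $15,756.50
Total COGS = $7,990.01 + $215.33 + $15,756.50 = $23,961.84
Ending inventory (cost pool remaining) = $8,124.46
Check: goods available $32,086.30 = COGS $23,961.84 + ending $8,124.46

COGS = $23,961.84; ending inventory = $8,124.46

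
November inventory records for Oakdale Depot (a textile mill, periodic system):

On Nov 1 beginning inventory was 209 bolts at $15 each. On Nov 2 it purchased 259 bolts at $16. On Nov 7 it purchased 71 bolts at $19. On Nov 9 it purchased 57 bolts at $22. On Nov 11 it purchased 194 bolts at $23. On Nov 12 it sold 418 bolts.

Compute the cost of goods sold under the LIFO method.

Nov 12, 418 sold [LIFO — newest first]: 194 @ $23 + 57 @ $22 + 71 @ $19 + 96 @ $16 = $8,601
Ending inventory: 209 @ $15 + 163 @ $16 = $5,743

COGS = $8,601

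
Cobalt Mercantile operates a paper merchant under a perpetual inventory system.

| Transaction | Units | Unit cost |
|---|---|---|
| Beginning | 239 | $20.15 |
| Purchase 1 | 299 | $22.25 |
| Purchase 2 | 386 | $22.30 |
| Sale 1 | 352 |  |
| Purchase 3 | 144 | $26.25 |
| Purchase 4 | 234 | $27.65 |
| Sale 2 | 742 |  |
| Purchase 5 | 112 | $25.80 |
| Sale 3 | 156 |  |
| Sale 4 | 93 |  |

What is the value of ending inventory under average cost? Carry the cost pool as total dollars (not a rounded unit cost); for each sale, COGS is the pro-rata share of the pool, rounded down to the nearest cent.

Ending inventory = $1,742.83

After Beginning: 239 on hand, pool $4,815.85 (≈ $20.1500 each)
After Purchase 1: 538 on hand, pool $11,468.60 (≈ $21.3171 each)
After Purchase 2: 924 on hand, pool $20,076.40 (≈ $21.7277 each)
Sale 1, sell 352: 352/924 × $20,076.40 → $7,648.15
After Purchase 3: 716 on hand, pool $16,208.25 (≈ $22.6372 each)
After Purchase 4: 950 on hand, pool $22,678.35 (≈ $23.8719 each)
Sale 2, sell 742: 742/950 × $22,678.35 → $17,712.98
After Purchase 5: 320 on hand, pool $7,854.97 (≈ $24.5468 each)
Sale 3, sell 156: 156/320 × $7,854.97 → $3,829.29
Sale 4, sell 93: 93/164 × $4,025.68 → $2,282.85
Total COGS = $7,648.15 + $17,712.98 + $3,829.29 + $2,282.85 = $31,473.27
Ending inventory (cost pool remaining) = $1,742.83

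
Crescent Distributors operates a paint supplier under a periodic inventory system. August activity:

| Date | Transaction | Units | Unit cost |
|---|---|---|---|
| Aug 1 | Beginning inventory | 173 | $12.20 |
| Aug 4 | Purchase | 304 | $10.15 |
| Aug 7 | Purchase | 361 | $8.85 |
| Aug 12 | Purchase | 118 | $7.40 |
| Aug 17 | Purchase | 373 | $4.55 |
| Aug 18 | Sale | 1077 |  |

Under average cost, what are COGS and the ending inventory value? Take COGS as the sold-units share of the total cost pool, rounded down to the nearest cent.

Aug 18, sell 1077: 1077/1329 × $10,961.40 → $8,882.94
Ending inventory (cost pool remaining) = $2,078.46

COGS = $8,882.94; ending inventory = $2,078.46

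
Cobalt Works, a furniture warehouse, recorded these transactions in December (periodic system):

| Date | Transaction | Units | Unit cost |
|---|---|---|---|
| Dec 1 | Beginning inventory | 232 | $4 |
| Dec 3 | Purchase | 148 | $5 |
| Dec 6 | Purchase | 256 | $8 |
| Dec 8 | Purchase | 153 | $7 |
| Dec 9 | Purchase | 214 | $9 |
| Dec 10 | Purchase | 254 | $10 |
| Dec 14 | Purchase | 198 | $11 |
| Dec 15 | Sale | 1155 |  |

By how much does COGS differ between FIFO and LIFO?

$1,930

FIFO COGS: 232 @ $4 + 148 @ $5 + 256 @ $8 + 153 @ $7 + 214 @ $9 + 152 @ $10 = $8,233
LIFO COGS: 198 @ $11 + 254 @ $10 + 214 @ $9 + 153 @ $7 + 256 @ $8 + 80 @ $5 = $10,163
Difference = |$8,233 − $10,163| = $1,930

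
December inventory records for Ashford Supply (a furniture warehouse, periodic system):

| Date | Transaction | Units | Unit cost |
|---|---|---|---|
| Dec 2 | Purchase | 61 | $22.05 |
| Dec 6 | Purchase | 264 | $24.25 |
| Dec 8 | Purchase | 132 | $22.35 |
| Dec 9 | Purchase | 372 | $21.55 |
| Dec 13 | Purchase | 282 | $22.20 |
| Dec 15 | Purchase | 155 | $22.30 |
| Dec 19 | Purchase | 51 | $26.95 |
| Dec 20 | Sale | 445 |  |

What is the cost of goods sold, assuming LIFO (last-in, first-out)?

COGS = $10,136.75

Dec 20, 445 sold [LIFO — newest first]: 51 @ $26.95 + 155 @ $22.30 + 239 @ $22.20 = $10,136.75
Ending inventory: 61 @ $22.05 + 264 @ $24.25 + 132 @ $22.35 + 372 @ $21.55 + 43 @ $22.20 = $19,668.45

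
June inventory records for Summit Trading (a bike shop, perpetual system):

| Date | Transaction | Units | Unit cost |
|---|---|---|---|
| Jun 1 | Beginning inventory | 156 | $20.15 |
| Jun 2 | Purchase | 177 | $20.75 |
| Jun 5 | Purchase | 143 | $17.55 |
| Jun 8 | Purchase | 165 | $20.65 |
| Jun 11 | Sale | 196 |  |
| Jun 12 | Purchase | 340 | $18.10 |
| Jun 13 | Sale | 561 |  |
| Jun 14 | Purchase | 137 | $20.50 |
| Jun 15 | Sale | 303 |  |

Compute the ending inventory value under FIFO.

Ending inventory = $1,189.00

Jun 11, 196 sold [FIFO — oldest first]: 156 @ $20.15 + 40 @ $20.75 = $3,973.40
Jun 13, 561 sold [FIFO — oldest first]: 137 @ $20.75 + 143 @ $17.55 + 165 @ $20.65 + 116 @ $18.10 = $10,859.25
Jun 15, 303 sold [FIFO — oldest first]: 224 @ $18.10 + 79 @ $20.50 = $5,673.90
Total COGS = $3,973.40 + $10,859.25 + $5,673.90 = $20,506.55
Ending inventory: 58 @ $20.50 = $1,189.00
Check: goods available $21,695.55 = COGS $20,506.55 + ending $1,189.00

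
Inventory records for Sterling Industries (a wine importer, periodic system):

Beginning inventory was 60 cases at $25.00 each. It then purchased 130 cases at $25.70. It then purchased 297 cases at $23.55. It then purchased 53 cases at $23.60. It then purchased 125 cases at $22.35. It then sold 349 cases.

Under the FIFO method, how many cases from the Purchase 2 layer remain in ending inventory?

Sale 1 (349) [FIFO — oldest first]: 60 @ $25.00 + 130 @ $25.70 + 159 @ $23.55 = $8,585.45
Ending inventory: 138 @ $23.55 + 53 @ $23.60 + 125 @ $22.35 = $7,294.45
Check: goods available $15,879.90 = COGS $8,585.45 + ending $7,294.45

138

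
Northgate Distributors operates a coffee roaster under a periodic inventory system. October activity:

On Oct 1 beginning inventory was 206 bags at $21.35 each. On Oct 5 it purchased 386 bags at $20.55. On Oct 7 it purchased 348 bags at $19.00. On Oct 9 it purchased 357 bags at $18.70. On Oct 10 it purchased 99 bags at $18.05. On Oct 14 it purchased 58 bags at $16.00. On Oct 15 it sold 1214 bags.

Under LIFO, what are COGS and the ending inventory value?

COGS = $23,236.45; ending inventory = $5,096.80

Oct 15, 1214 sold [LIFO — newest first]: 58 @ $16.00 + 99 @ $18.05 + 357 @ $18.70 + 348 @ $19.00 + 352 @ $20.55 = $23,236.45
Ending inventory: 206 @ $21.35 + 34 @ $20.55 = $5,096.80
Check: goods available $28,333.25 = COGS $23,236.45 + ending $5,096.80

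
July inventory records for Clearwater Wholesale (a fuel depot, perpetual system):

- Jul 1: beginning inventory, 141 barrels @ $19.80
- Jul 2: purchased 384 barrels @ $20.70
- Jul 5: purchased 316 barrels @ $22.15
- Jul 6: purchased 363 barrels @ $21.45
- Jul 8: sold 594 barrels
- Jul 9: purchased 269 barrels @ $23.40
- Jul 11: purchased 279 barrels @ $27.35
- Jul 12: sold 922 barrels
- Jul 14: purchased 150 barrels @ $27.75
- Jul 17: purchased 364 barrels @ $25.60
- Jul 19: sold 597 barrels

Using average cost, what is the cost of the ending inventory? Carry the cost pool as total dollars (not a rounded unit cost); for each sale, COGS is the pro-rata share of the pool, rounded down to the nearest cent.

Ending inventory = $3,866.74

After Jul 1: 141 on hand, pool $2,791.80 (≈ $19.8000 each)
After Jul 2: 525 on hand, pool $10,740.60 (≈ $20.4583 each)
After Jul 5: 841 on hand, pool $17,740.00 (≈ $21.0939 each)
After Jul 6: 1204 on hand, pool $25,526.35 (≈ $21.2013 each)
Jul 8, sell 594: 594/1204 × $25,526.35 → $12,593.56
After Jul 9: 879 on hand, pool $19,227.39 (≈ $21.8742 each)
After Jul 11: 1158 on hand, pool $26,858.04 (≈ $23.1935 each)
Jul 12, sell 922: 922/1158 × $26,858.04 → $21,384.38
After Jul 14: 386 on hand, pool $9,636.16 (≈ $24.9641 each)
After Jul 17: 750 on hand, pool $18,954.56 (≈ $25.2727 each)
Jul 19, sell 597: 597/750 × $18,954.56 → $15,087.82
Total COGS = $12,593.56 + $21,384.38 + $15,087.82 = $49,065.76
Ending inventory (cost pool remaining) = $3,866.74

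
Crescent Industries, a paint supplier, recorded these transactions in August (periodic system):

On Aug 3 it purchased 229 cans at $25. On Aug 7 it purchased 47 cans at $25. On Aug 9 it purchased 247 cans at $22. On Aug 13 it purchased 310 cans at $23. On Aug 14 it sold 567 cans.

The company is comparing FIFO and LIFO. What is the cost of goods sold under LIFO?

FIFO COGS: 229 @ $25 + 47 @ $25 + 247 @ $22 + 44 @ $23 = $13,346
LIFO COGS: 310 @ $23 + 247 @ $22 + 10 @ $25 = $12,814

COGS = $12,814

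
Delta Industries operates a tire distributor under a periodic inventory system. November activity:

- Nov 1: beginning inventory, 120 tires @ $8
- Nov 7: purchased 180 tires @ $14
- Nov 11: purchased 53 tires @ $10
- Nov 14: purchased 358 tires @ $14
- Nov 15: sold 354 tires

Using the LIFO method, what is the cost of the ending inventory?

Nov 15, 354 sold [LIFO — newest first]: 354 @ $14 = $4,956
Ending inventory: 120 @ $8 + 180 @ $14 + 53 @ $10 + 4 @ $14 = $4,066
Check: goods available $9,022 = COGS $4,956 + ending $4,066

Ending inventory = $4,066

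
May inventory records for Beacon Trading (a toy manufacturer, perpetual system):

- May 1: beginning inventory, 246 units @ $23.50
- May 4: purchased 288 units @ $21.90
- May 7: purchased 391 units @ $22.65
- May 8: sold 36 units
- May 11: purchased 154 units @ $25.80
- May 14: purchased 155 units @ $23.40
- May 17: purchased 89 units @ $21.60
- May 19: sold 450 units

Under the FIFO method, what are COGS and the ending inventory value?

May 8, 36 sold [FIFO — oldest first]: 36 @ $23.50 = $846.00
May 19, 450 sold [FIFO — oldest first]: 210 @ $23.50 + 240 @ $21.90 = $10,191.00
Total COGS = $846.00 + $10,191.00 = $11,037.00
Ending inventory: 48 @ $21.90 + 391 @ $22.65 + 154 @ $25.80 + 155 @ $23.40 + 89 @ $21.60 = $19,429.95

COGS = $11,037.00; ending inventory = $19,429.95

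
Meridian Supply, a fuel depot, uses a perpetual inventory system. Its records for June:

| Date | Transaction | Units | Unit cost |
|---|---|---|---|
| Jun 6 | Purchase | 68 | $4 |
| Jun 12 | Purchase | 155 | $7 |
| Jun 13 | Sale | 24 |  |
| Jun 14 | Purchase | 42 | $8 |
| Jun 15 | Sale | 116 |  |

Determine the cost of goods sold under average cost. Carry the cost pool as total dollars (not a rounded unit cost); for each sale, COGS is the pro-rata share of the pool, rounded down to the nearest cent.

COGS = $890.63

After Jun 6: 68 on hand, pool $272.00 (≈ $4.0000 each)
After Jun 12: 223 on hand, pool $1,357.00 (≈ $6.0852 each)
Jun 13, sell 24: 24/223 × $1,357.00 → $146.04
After Jun 14: 241 on hand, pool $1,546.96 (≈ $6.4189 each)
Jun 15, sell 116: 116/241 × $1,546.96 → $744.59
Total COGS = $146.04 + $744.59 = $890.63
Ending inventory (cost pool remaining) = $802.37
Check: goods available $1,693.00 = COGS $890.63 + ending $802.37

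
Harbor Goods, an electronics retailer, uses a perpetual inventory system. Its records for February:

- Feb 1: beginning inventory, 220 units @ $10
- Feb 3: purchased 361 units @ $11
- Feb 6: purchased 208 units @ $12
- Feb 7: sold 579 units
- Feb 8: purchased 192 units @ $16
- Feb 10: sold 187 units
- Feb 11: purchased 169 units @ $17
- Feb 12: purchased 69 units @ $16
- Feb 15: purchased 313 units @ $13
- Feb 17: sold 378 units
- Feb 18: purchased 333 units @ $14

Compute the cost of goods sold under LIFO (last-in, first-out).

COGS = $14,668

Feb 7, 579 sold [LIFO — newest first]: 208 @ $12 + 361 @ $11 + 10 @ $10 = $6,567
Feb 10, 187 sold [LIFO — newest first]: 187 @ $16 = $2,992
Feb 17, 378 sold [LIFO — newest first]: 313 @ $13 + 65 @ $16 = $5,109
Total COGS = $6,567 + $2,992 + $5,109 = $14,668
Ending inventory: 210 @ $10 + 5 @ $16 + 169 @ $17 + 4 @ $16 + 333 @ $14 = $9,779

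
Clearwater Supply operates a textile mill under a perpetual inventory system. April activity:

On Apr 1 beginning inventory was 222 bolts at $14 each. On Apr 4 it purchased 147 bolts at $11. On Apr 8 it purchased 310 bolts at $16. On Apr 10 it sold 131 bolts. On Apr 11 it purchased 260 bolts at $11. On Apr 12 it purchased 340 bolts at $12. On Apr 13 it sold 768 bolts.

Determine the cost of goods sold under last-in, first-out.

COGS = $11,724

Apr 10, 131 sold [LIFO — newest first]: 131 @ $16 = $2,096
Apr 13, 768 sold [LIFO — newest first]: 340 @ $12 + 260 @ $11 + 168 @ $16 = $9,628
Total COGS = $2,096 + $9,628 = $11,724
Ending inventory: 222 @ $14 + 147 @ $11 + 11 @ $16 = $4,901
Check: goods available $16,625 = COGS $11,724 + ending $4,901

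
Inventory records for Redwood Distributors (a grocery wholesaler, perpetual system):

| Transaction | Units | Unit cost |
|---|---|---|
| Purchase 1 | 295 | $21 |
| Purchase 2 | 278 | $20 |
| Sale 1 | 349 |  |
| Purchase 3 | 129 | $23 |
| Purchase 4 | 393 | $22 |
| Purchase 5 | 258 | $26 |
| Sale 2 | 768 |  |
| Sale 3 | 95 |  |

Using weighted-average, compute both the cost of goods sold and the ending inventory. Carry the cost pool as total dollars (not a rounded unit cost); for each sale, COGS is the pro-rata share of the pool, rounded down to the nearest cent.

COGS = $26,857.66; ending inventory = $3,218.34

After Purchase 1: 295 on hand, pool $6,195.00 (≈ $21.0000 each)
After Purchase 2: 573 on hand, pool $11,755.00 (≈ $20.5148 each)
Sale 1, sell 349: 349/573 × $11,755.00 → $7,159.67
After Purchase 3: 353 on hand, pool $7,562.33 (≈ $21.4230 each)
After Purchase 4: 746 on hand, pool $16,208.33 (≈ $21.7270 each)
After Purchase 5: 1004 on hand, pool $22,916.33 (≈ $22.8250 each)
Sale 2, sell 768: 768/1004 × $22,916.33 → $17,529.62
Sale 3, sell 95: 95/236 × $5,386.71 → $2,168.37
Total COGS = $7,159.67 + $17,529.62 + $2,168.37 = $26,857.66
Ending inventory (cost pool remaining) = $3,218.34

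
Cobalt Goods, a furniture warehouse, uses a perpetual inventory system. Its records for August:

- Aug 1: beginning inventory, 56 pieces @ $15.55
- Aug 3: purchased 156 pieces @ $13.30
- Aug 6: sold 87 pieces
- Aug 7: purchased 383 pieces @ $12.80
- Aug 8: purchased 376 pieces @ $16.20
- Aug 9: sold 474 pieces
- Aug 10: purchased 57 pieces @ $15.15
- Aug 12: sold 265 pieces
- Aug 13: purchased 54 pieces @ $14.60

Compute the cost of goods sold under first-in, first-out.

COGS = $11,590.20

Aug 6, 87 sold [FIFO — oldest first]: 56 @ $15.55 + 31 @ $13.30 = $1,283.10
Aug 9, 474 sold [FIFO — oldest first]: 125 @ $13.30 + 349 @ $12.80 = $6,129.70
Aug 12, 265 sold [FIFO — oldest first]: 34 @ $12.80 + 231 @ $16.20 = $4,177.40
Total COGS = $1,283.10 + $6,129.70 + $4,177.40 = $11,590.20
Ending inventory: 145 @ $16.20 + 57 @ $15.15 + 54 @ $14.60 = $4,000.95
Check: goods available $15,591.15 = COGS $11,590.20 + ending $4,000.95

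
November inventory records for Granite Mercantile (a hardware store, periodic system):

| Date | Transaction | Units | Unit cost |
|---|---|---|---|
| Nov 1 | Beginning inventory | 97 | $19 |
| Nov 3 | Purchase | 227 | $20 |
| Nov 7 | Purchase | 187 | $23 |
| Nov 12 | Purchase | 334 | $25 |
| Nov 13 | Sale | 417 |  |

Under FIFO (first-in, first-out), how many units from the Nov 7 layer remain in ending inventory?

94

Nov 13, 417 sold [FIFO — oldest first]: 97 @ $19 + 227 @ $20 + 93 @ $23 = $8,522
Ending inventory: 94 @ $23 + 334 @ $25 = $10,512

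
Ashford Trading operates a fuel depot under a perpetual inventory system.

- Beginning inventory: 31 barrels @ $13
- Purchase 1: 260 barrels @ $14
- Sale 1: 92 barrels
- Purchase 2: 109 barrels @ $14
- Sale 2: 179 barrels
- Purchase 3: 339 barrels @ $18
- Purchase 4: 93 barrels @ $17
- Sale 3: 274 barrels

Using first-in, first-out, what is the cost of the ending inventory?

Sale 1 (92) [FIFO — oldest first]: 31 @ $13 + 61 @ $14 = $1,257
Sale 2 (179) [FIFO — oldest first]: 179 @ $14 = $2,506
Sale 3 (274) [FIFO — oldest first]: 20 @ $14 + 109 @ $14 + 145 @ $18 = $4,416
Total COGS = $1,257 + $2,506 + $4,416 = $8,179
Ending inventory: 194 @ $18 + 93 @ $17 = $5,073
Check: goods available $13,252 = COGS $8,179 + ending $5,073

Ending inventory = $5,073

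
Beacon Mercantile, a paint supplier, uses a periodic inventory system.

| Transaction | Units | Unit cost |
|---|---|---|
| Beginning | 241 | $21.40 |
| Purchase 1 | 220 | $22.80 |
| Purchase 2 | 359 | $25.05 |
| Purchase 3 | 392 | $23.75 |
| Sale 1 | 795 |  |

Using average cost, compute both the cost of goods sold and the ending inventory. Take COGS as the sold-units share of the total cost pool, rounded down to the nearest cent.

Sale 1, sell 795: 795/1212 × $28,476.35 → $18,678.79
Ending inventory (cost pool remaining) = $9,797.56

COGS = $18,678.79; ending inventory = $9,797.56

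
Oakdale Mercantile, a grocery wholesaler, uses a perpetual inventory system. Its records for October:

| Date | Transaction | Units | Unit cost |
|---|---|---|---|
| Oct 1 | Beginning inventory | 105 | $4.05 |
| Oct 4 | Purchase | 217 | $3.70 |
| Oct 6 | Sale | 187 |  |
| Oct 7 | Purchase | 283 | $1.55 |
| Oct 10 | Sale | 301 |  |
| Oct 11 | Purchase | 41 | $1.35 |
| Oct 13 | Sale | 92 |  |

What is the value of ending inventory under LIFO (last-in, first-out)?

Oct 6, 187 sold [LIFO — newest first]: 187 @ $3.70 = $691.90
Oct 10, 301 sold [LIFO — newest first]: 283 @ $1.55 + 18 @ $3.70 = $505.25
Oct 13, 92 sold [LIFO — newest first]: 41 @ $1.35 + 12 @ $3.70 + 39 @ $4.05 = $257.70
Total COGS = $691.90 + $505.25 + $257.70 = $1,454.85
Ending inventory: 66 @ $4.05 = $267.30

Ending inventory = $267.30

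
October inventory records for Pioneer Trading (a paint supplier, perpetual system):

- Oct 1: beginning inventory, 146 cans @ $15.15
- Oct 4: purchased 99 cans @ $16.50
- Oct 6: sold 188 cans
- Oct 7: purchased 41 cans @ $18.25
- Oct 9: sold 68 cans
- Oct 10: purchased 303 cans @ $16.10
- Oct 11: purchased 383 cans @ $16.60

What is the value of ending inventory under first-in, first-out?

Oct 6, 188 sold [FIFO — oldest first]: 146 @ $15.15 + 42 @ $16.50 = $2,904.90
Oct 9, 68 sold [FIFO — oldest first]: 57 @ $16.50 + 11 @ $18.25 = $1,141.25
Total COGS = $2,904.90 + $1,141.25 = $4,046.15
Ending inventory: 30 @ $18.25 + 303 @ $16.10 + 383 @ $16.60 = $11,783.60
Check: goods available $15,829.75 = COGS $4,046.15 + ending $11,783.60

Ending inventory = $11,783.60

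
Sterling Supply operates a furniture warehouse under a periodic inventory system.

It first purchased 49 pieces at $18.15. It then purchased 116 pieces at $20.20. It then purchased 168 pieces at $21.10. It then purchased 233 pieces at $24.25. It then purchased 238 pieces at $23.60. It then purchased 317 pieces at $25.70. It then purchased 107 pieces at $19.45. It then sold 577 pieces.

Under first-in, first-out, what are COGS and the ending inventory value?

COGS = $12,687.20; ending inventory = $15,585.25

Sale 1 (577) [FIFO — oldest first]: 49 @ $18.15 + 116 @ $20.20 + 168 @ $21.10 + 233 @ $24.25 + 11 @ $23.60 = $12,687.20
Ending inventory: 227 @ $23.60 + 317 @ $25.70 + 107 @ $19.45 = $15,585.25
Check: goods available $28,272.45 = COGS $12,687.20 + ending $15,585.25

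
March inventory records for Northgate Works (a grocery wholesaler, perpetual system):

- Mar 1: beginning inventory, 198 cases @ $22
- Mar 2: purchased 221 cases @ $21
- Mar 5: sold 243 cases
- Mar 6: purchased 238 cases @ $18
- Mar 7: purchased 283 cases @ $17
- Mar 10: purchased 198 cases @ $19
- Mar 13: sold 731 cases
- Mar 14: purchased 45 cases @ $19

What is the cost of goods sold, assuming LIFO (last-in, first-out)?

COGS = $18,246

Mar 5, 243 sold [LIFO — newest first]: 221 @ $21 + 22 @ $22 = $5,125
Mar 13, 731 sold [LIFO — newest first]: 198 @ $19 + 283 @ $17 + 238 @ $18 + 12 @ $22 = $13,121
Total COGS = $5,125 + $13,121 = $18,246
Ending inventory: 164 @ $22 + 45 @ $19 = $4,463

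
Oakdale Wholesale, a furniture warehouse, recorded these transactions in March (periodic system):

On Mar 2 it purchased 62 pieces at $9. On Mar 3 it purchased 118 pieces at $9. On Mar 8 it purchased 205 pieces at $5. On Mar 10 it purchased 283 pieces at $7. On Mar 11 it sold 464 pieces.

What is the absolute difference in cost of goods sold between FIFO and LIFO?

$312

FIFO COGS: 62 @ $9 + 118 @ $9 + 205 @ $5 + 79 @ $7 = $3,198
LIFO COGS: 283 @ $7 + 181 @ $5 = $2,886
Difference = |$3,198 − $2,886| = $312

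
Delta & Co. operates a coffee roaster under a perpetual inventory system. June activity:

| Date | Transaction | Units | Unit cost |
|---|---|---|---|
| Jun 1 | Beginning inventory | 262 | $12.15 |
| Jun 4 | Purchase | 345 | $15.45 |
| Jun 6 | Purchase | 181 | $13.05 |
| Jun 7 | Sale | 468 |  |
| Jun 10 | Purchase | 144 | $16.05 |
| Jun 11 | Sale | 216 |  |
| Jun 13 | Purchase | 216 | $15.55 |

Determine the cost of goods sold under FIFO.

Jun 7, 468 sold [FIFO — oldest first]: 262 @ $12.15 + 206 @ $15.45 = $6,366.00
Jun 11, 216 sold [FIFO — oldest first]: 139 @ $15.45 + 77 @ $13.05 = $3,152.40
Total COGS = $6,366.00 + $3,152.40 = $9,518.40
Ending inventory: 104 @ $13.05 + 144 @ $16.05 + 216 @ $15.55 = $7,027.20

COGS = $9,518.40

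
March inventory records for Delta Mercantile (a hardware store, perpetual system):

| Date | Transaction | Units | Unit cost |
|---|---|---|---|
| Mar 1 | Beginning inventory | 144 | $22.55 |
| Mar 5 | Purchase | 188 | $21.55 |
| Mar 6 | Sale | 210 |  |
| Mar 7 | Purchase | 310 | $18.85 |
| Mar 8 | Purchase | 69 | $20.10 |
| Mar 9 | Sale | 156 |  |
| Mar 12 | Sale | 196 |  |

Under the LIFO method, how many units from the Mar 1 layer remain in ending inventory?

Mar 6, 210 sold [LIFO — newest first]: 188 @ $21.55 + 22 @ $22.55 = $4,547.50
Mar 9, 156 sold [LIFO — newest first]: 69 @ $20.10 + 87 @ $18.85 = $3,026.85
Mar 12, 196 sold [LIFO — newest first]: 196 @ $18.85 = $3,694.60
Total COGS = $4,547.50 + $3,026.85 + $3,694.60 = $11,268.95
Ending inventory: 122 @ $22.55 + 27 @ $18.85 = $3,260.05
Check: goods available $14,529.00 = COGS $11,268.95 + ending $3,260.05

122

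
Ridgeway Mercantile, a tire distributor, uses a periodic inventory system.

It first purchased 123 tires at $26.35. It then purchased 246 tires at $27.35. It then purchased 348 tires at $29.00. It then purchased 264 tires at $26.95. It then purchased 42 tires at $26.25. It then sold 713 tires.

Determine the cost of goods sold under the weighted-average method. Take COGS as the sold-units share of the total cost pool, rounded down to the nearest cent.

COGS = $19,709.22

Sale 1, sell 713: 713/1023 × $28,278.45 → $19,709.22
Ending inventory (cost pool remaining) = $8,569.23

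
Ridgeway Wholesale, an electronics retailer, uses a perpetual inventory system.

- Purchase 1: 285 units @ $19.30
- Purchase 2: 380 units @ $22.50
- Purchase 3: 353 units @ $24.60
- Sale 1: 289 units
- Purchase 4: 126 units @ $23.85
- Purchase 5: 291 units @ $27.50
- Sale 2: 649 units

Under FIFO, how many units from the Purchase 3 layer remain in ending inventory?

80

Sale 1 (289) [FIFO — oldest first]: 285 @ $19.30 + 4 @ $22.50 = $5,590.50
Sale 2 (649) [FIFO — oldest first]: 376 @ $22.50 + 273 @ $24.60 = $15,175.80
Total COGS = $5,590.50 + $15,175.80 = $20,766.30
Ending inventory: 80 @ $24.60 + 126 @ $23.85 + 291 @ $27.50 = $12,975.60
Check: goods available $33,741.90 = COGS $20,766.30 + ending $12,975.60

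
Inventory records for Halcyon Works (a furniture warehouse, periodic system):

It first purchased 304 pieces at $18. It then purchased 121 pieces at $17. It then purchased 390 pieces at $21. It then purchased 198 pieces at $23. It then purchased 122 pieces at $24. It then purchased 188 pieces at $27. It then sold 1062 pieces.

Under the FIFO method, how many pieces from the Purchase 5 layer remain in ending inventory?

Sale 1 (1062) [FIFO — oldest first]: 304 @ $18 + 121 @ $17 + 390 @ $21 + 198 @ $23 + 49 @ $24 = $21,449
Ending inventory: 73 @ $24 + 188 @ $27 = $6,828
Check: goods available $28,277 = COGS $21,449 + ending $6,828

73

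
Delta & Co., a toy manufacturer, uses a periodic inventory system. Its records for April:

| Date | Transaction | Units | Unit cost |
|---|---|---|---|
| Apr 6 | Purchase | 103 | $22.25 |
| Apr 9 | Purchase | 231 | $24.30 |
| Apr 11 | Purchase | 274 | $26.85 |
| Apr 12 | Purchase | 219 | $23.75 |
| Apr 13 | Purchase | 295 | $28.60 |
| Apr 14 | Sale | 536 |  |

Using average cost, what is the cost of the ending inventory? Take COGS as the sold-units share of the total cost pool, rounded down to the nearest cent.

Ending inventory = $15,094.05

Apr 14, sell 536: 536/1122 × $28,900.20 → $13,806.15
Ending inventory (cost pool remaining) = $15,094.05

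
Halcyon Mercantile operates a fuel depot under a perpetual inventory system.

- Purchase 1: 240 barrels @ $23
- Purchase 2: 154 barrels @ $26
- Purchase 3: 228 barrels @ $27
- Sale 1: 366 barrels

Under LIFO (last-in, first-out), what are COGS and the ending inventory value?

COGS = $9,744; ending inventory = $5,936

Sale 1 (366) [LIFO — newest first]: 228 @ $27 + 138 @ $26 = $9,744
Ending inventory: 240 @ $23 + 16 @ $26 = $5,936
Check: goods available $15,680 = COGS $9,744 + ending $5,936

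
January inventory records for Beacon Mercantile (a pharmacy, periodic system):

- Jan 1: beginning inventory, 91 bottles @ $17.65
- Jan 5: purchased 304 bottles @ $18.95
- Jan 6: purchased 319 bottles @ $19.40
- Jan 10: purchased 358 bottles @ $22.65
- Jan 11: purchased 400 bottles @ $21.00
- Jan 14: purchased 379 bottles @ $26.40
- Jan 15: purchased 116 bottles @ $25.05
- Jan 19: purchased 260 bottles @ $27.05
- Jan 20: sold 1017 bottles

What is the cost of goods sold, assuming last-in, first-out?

COGS = $25,446.40

Jan 20, 1017 sold [LIFO — newest first]: 260 @ $27.05 + 116 @ $25.05 + 379 @ $26.40 + 262 @ $21.00 = $25,446.40
Ending inventory: 91 @ $17.65 + 304 @ $18.95 + 319 @ $19.40 + 358 @ $22.65 + 138 @ $21.00 = $24,562.25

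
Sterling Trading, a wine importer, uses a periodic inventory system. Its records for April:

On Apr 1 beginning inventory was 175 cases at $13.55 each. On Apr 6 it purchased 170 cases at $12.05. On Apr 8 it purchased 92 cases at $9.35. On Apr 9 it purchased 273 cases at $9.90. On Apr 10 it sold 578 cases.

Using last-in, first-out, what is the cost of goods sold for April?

Apr 10, 578 sold [LIFO — newest first]: 273 @ $9.90 + 92 @ $9.35 + 170 @ $12.05 + 43 @ $13.55 = $6,194.05
Ending inventory: 132 @ $13.55 = $1,788.60

COGS = $6,194.05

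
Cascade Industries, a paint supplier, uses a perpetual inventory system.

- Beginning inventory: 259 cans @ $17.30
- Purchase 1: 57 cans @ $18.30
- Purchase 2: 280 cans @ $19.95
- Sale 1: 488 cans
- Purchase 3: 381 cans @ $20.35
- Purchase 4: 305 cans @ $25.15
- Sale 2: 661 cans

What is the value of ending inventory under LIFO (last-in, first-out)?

Sale 1 (488) [LIFO — newest first]: 280 @ $19.95 + 57 @ $18.30 + 151 @ $17.30 = $9,241.40
Sale 2 (661) [LIFO — newest first]: 305 @ $25.15 + 356 @ $20.35 = $14,915.35
Total COGS = $9,241.40 + $14,915.35 = $24,156.75
Ending inventory: 108 @ $17.30 + 25 @ $20.35 = $2,377.15

Ending inventory = $2,377.15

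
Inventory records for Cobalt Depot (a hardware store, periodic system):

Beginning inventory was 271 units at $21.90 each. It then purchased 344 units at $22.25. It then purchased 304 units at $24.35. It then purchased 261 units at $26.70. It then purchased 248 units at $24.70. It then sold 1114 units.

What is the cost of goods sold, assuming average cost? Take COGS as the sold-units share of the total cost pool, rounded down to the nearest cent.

Sale 1, sell 1114: 1114/1428 × $34,085.60 → $26,590.58
Ending inventory (cost pool remaining) = $7,495.02
Check: goods available $34,085.60 = COGS $26,590.58 + ending $7,495.02

COGS = $26,590.58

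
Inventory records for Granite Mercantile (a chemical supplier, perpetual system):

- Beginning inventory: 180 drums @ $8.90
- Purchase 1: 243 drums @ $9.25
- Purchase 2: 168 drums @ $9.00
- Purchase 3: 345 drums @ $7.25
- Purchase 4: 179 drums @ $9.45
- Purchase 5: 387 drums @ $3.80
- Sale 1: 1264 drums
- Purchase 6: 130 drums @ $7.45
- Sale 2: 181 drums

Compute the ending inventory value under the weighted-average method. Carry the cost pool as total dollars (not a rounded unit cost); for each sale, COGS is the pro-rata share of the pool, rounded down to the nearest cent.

Ending inventory = $1,379.89

After Beginning: 180 on hand, pool $1,602.00 (≈ $8.9000 each)
After Purchase 1: 423 on hand, pool $3,849.75 (≈ $9.1011 each)
After Purchase 2: 591 on hand, pool $5,361.75 (≈ $9.0723 each)
After Purchase 3: 936 on hand, pool $7,863.00 (≈ $8.4006 each)
After Purchase 4: 1115 on hand, pool $9,554.55 (≈ $8.5691 each)
After Purchase 5: 1502 on hand, pool $11,025.15 (≈ $7.3403 each)
Sale 1, sell 1264: 1264/1502 × $11,025.15 → $9,278.15
After Purchase 6: 368 on hand, pool $2,715.50 (≈ $7.3791 each)
Sale 2, sell 181: 181/368 × $2,715.50 → $1,335.61
Total COGS = $9,278.15 + $1,335.61 = $10,613.76
Ending inventory (cost pool remaining) = $1,379.89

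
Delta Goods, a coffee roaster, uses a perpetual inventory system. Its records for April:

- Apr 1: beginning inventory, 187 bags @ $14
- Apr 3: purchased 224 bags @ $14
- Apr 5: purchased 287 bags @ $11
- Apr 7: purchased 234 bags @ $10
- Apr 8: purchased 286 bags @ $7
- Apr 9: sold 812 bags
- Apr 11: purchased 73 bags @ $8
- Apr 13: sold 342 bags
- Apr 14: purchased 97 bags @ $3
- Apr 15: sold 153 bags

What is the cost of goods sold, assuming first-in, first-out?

COGS = $13,885

Apr 9, 812 sold [FIFO — oldest first]: 187 @ $14 + 224 @ $14 + 287 @ $11 + 114 @ $10 = $10,051
Apr 13, 342 sold [FIFO — oldest first]: 120 @ $10 + 222 @ $7 = $2,754
Apr 15, 153 sold [FIFO — oldest first]: 64 @ $7 + 73 @ $8 + 16 @ $3 = $1,080
Total COGS = $10,051 + $2,754 + $1,080 = $13,885
Ending inventory: 81 @ $3 = $243
Check: goods available $14,128 = COGS $13,885 + ending $243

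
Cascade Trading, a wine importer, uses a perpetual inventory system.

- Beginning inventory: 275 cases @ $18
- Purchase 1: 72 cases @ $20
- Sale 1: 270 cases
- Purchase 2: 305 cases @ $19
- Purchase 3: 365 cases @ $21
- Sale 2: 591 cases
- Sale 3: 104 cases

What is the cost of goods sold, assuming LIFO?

COGS = $18,914

Sale 1 (270) [LIFO — newest first]: 72 @ $20 + 198 @ $18 = $5,004
Sale 2 (591) [LIFO — newest first]: 365 @ $21 + 226 @ $19 = $11,959
Sale 3 (104) [LIFO — newest first]: 79 @ $19 + 25 @ $18 = $1,951
Total COGS = $5,004 + $11,959 + $1,951 = $18,914
Ending inventory: 52 @ $18 = $936
Check: goods available $19,850 = COGS $18,914 + ending $936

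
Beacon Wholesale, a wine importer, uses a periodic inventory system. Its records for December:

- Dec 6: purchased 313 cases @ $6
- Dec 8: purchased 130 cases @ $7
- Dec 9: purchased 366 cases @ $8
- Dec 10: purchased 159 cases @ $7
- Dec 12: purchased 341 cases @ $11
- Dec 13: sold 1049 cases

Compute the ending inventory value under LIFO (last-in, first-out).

Dec 13, 1049 sold [LIFO — newest first]: 341 @ $11 + 159 @ $7 + 366 @ $8 + 130 @ $7 + 53 @ $6 = $9,020
Ending inventory: 260 @ $6 = $1,560

Ending inventory = $1,560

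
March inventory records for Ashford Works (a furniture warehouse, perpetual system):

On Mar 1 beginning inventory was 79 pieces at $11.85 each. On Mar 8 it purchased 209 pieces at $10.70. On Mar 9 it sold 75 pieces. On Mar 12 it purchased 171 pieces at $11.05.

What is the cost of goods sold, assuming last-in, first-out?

Mar 9, 75 sold [LIFO — newest first]: 75 @ $10.70 = $802.50
Ending inventory: 79 @ $11.85 + 134 @ $10.70 + 171 @ $11.05 = $4,259.50

COGS = $802.50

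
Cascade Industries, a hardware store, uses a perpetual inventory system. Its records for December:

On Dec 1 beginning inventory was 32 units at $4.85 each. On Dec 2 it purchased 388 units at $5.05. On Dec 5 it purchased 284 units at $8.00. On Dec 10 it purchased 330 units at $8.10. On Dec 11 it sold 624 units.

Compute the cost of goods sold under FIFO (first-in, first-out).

Dec 11, 624 sold [FIFO — oldest first]: 32 @ $4.85 + 388 @ $5.05 + 204 @ $8.00 = $3,746.60
Ending inventory: 80 @ $8.00 + 330 @ $8.10 = $3,313.00

COGS = $3,746.60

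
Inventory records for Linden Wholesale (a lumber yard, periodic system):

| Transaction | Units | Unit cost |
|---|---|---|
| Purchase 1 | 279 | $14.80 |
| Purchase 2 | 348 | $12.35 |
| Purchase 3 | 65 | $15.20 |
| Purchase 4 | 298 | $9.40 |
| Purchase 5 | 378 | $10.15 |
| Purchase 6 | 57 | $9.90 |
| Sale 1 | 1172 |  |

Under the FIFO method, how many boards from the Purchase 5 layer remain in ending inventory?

196

Sale 1 (1172) [FIFO — oldest first]: 279 @ $14.80 + 348 @ $12.35 + 65 @ $15.20 + 298 @ $9.40 + 182 @ $10.15 = $14,063.50
Ending inventory: 196 @ $10.15 + 57 @ $9.90 = $2,553.70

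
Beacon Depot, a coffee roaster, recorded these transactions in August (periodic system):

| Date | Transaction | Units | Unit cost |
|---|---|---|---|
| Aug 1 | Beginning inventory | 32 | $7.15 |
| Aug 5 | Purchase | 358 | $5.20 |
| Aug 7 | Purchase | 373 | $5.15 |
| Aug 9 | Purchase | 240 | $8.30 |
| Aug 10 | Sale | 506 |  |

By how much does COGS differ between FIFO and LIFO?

$674.10

FIFO COGS: 32 @ $7.15 + 358 @ $5.20 + 116 @ $5.15 = $2,687.80
LIFO COGS: 240 @ $8.30 + 266 @ $5.15 = $3,361.90
Difference = |$2,687.80 − $3,361.90| = $674.10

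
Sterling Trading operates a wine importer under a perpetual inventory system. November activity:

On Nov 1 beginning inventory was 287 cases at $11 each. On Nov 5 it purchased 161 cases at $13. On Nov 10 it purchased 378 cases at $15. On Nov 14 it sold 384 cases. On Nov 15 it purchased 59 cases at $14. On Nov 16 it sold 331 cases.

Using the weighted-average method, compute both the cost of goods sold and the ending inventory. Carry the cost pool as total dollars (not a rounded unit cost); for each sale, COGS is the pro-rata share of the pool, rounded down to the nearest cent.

After Nov 1: 287 on hand, pool $3,157.00 (≈ $11.0000 each)
After Nov 5: 448 on hand, pool $5,250.00 (≈ $11.7188 each)
After Nov 10: 826 on hand, pool $10,920.00 (≈ $13.2203 each)
Nov 14, sell 384: 384/826 × $10,920.00 → $5,076.61
After Nov 15: 501 on hand, pool $6,669.39 (≈ $13.3122 each)
Nov 16, sell 331: 331/501 × $6,669.39 → $4,406.32
Total COGS = $5,076.61 + $4,406.32 = $9,482.93
Ending inventory (cost pool remaining) = $2,263.07

COGS = $9,482.93; ending inventory = $2,263.07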